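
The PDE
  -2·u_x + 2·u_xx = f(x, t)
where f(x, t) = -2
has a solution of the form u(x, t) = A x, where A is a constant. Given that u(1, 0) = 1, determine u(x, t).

Substitute the ansatz u = A x into the left-hand side.
Derivatives of the ansatz:
  u_x = A
  u_xx = 0
Term by term:
  -2·u_x = - 2 A
  2·u_xx = 0
So the left-hand side equals
  - 2 A
This must equal f(x, t) = -2 identically.
Matching coefficients of the independent functions:
  [constant term]:  - 2 A = -2
Solving: A = 1.
Check against the point condition:
  u(1, 0) = 1  ⟹  A = 1  ✓
Hence u(x, t) = x.

Answer: u(x, t) = x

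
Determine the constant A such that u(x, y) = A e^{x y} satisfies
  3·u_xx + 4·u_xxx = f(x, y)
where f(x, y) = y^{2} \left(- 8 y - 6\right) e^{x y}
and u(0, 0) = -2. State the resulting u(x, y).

Answer: u(x, y) = - 2 e^{x y}

Derivation:
Substitute the ansatz u = A e^{x y} into the left-hand side.
Derivatives of the ansatz:
  u_xx = A y^{2} e^{x y}
  u_xxx = A y^{3} e^{x y}
Term by term:
  3·u_xx = 3 A y^{2} e^{x y}
  4·u_xxx = 4 A y^{3} e^{x y}
So the left-hand side equals
  4 A y^{3} e^{x y} + 3 A y^{2} e^{x y}
This must equal f(x, y) identically; expanded, f = - 8 y^{3} e^{x y} - 6 y^{2} e^{x y}.
Matching coefficients of the independent functions:
  [y^{2} e^{x y}]:  3 A = -6
  [y^{3} e^{x y}]:  4 A = -8
Solving: A = -2.
Check against the point condition:
  u(0, 0) = -2  ⟹  A = -2  ✓
Hence u(x, y) = - 2 e^{x y}.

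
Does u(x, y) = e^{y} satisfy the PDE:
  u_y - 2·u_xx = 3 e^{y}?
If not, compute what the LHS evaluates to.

Evaluate each term of the left-hand side for u = e^{y}.
Derivatives:
  u_y = e^{y}
  u_xx = 0
Terms:
  u_y = e^{y}
  -2·u_xx = 0
Sum: LHS = e^{y}
Given right-hand side: 3 e^{y}. Difference LHS − RHS = - 2 e^{y} ≠ 0, so u is not a solution.

Answer: No, the LHS evaluates to e^{y}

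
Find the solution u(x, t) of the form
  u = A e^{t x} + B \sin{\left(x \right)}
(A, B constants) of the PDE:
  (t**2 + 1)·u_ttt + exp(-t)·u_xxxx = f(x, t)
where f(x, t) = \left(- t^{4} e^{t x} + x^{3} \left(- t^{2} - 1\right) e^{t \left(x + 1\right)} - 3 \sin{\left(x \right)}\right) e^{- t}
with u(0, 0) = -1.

Substitute the ansatz u = A e^{t x} + B \sin{\left(x \right)} into the left-hand side.
Derivatives of the ansatz:
  u_ttt = A x^{3} e^{t x}
  u_xxxx = A t^{4} e^{t x} + B \sin{\left(x \right)}
Term by term:
  (t**2 + 1)·u_ttt = A t^{2} x^{3} e^{t x} + A x^{3} e^{t x}
  exp(-t)·u_xxxx = A t^{4} e^{- t} e^{t x} + B e^{- t} \sin{\left(x \right)}
So the left-hand side equals
  A t^{4} e^{- t} e^{t x} + A t^{2} x^{3} e^{t x} + A x^{3} e^{t x} + B e^{- t} \sin{\left(x \right)}
This must equal f(x, t) identically; expanded, f = - t^{4} e^{- t} e^{t x} - t^{2} x^{3} e^{t x} - x^{3} e^{t x} - 3 e^{- t} \sin{\left(x \right)}.
Matching coefficients of the independent functions:
  [x^{3} e^{t x}, t^{2} x^{3} e^{t x}, t^{4} e^{- t} e^{t x}]:  A = -1
  [e^{- t} \sin{\left(x \right)}]:  B = -3
Solving: A = -1, B = -3.
Check against the point condition:
  u(0, 0) = -1  ⟹  A = -1  ✓
Hence u(x, t) = - e^{t x} - 3 \sin{\left(x \right)}.

Answer: u(x, t) = - e^{t x} - 3 \sin{\left(x \right)}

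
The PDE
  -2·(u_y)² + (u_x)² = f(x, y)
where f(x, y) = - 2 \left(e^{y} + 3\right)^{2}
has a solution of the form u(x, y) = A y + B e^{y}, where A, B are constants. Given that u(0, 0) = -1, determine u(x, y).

Substitute the ansatz u = A y + B e^{y} into the left-hand side.
Derivatives of the ansatz:
  u_y = A + B e^{y}
  u_x = 0
Term by term:
  -2·(u_y)² = - 2 A^{2} - 4 A B e^{y} - 2 B^{2} e^{2 y}
  (u_x)² = 0
So the left-hand side equals
  - 2 A^{2} - 4 A B e^{y} - 2 B^{2} e^{2 y}
This must equal f(x, y) identically; expanded, f = - 2 e^{2 y} - 12 e^{y} - 18.
Matching coefficients of the independent functions:
  [constant term]:  - 2 A^{2} = -18
  [e^{y}]:  - 4 A B = -12
  [e^{2 y}]:  - 2 B^{2} = -2
These equations allow (A, B) = (-3, -1) or (3, 1).
Impose the point condition(s):
  u(0, 0) = -1  ⟹  B = -1
Only A = -3, B = -1 satisfies everything.
Hence u(x, y) = - 3 y - e^{y}.

Answer: u(x, y) = - 3 y - e^{y}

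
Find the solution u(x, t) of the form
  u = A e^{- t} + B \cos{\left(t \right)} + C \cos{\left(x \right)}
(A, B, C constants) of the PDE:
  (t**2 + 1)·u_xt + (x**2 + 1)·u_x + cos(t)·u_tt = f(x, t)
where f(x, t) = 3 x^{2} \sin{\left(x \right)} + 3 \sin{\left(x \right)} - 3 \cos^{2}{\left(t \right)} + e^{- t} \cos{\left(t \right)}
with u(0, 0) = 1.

Substitute the ansatz u = A e^{- t} + B \cos{\left(t \right)} + C \cos{\left(x \right)} into the left-hand side.
Derivatives of the ansatz:
  u_xt = 0
  u_x = - C \sin{\left(x \right)}
  u_tt = A e^{- t} - B \cos{\left(t \right)}
Term by term:
  (t**2 + 1)·u_xt = 0
  (x**2 + 1)·u_x = - C x^{2} \sin{\left(x \right)} - C \sin{\left(x \right)}
  cos(t)·u_tt = A e^{- t} \cos{\left(t \right)} - B \cos^{2}{\left(t \right)}
So the left-hand side equals
  A e^{- t} \cos{\left(t \right)} - B \cos^{2}{\left(t \right)} - C x^{2} \sin{\left(x \right)} - C \sin{\left(x \right)}
This must equal f(x, t) = 3 x^{2} \sin{\left(x \right)} + 3 \sin{\left(x \right)} - 3 \cos^{2}{\left(t \right)} + e^{- t} \cos{\left(t \right)} identically.
Matching coefficients of the independent functions:
  [x^{2} \sin{\left(x \right)}, \sin{\left(x \right)}]:  - C = 3
  [e^{- t} \cos{\left(t \right)}]:  A = 1
  [\cos^{2}{\left(t \right)}]:  - B = -3
Solving: A = 1, B = 3, C = -3.
Check against the point condition:
  u(0, 0) = 1  ⟹  A + B + C = 1  ✓
Hence u(x, t) = 3 \cos{\left(t \right)} - 3 \cos{\left(x \right)} + e^{- t}.

Answer: u(x, t) = 3 \cos{\left(t \right)} - 3 \cos{\left(x \right)} + e^{- t}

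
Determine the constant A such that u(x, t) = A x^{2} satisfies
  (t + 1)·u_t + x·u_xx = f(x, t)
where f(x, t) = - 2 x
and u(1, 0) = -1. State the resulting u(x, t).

Substitute the ansatz u = A x^{2} into the left-hand side.
Derivatives of the ansatz:
  u_t = 0
  u_xx = 2 A
Term by term:
  (t + 1)·u_t = 0
  x·u_xx = 2 A x
So the left-hand side equals
  2 A x
This must equal f(x, t) = - 2 x identically.
Matching coefficients of the independent functions:
  [x]:  2 A = -2
Solving: A = -1.
Check against the point condition:
  u(1, 0) = -1  ⟹  A = -1  ✓
Hence u(x, t) = - x^{2}.

Answer: u(x, t) = - x^{2}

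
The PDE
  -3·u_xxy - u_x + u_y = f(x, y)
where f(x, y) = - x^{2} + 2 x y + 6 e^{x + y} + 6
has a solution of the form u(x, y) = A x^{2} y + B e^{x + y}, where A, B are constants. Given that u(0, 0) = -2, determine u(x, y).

Substitute the ansatz u = A x^{2} y + B e^{x + y} into the left-hand side.
Derivatives of the ansatz:
  u_xxy = 2 A + B e^{x} e^{y}
  u_x = 2 A x y + B e^{x} e^{y}
  u_y = A x^{2} + B e^{x} e^{y}
Term by term:
  -3·u_xxy = - 6 A - 3 B e^{x} e^{y}
  -u_x = - 2 A x y - B e^{x} e^{y}
  u_y = A x^{2} + B e^{x} e^{y}
So the left-hand side equals
  A x^{2} - 2 A x y - 6 A - 3 B e^{x} e^{y}
This must equal f(x, y) identically; expanded, f = - x^{2} + 2 x y + 6 e^{x} e^{y} + 6.
Matching coefficients of the independent functions:
  [constant term]:  - 6 A = 6
  [x^{2}]:  A = -1
  [x y]:  - 2 A = 2
  [e^{x} e^{y}]:  - 3 B = 6
Solving: A = -1, B = -2.
Check against the point condition:
  u(0, 0) = -2  ⟹  B = -2  ✓
Hence u(x, y) = - x^{2} y - 2 e^{x + y}.

Answer: u(x, y) = - x^{2} y - 2 e^{x + y}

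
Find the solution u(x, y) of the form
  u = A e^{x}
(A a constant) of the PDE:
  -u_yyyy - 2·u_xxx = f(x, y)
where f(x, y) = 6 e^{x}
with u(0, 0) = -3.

Answer: u(x, y) = - 3 e^{x}

Derivation:
Substitute the ansatz u = A e^{x} into the left-hand side.
Derivatives of the ansatz:
  u_yyyy = 0
  u_xxx = A e^{x}
Term by term:
  -u_yyyy = 0
  -2·u_xxx = - 2 A e^{x}
So the left-hand side equals
  - 2 A e^{x}
This must equal f(x, y) = 6 e^{x} identically.
Matching coefficients of the independent functions:
  [e^{x}]:  - 2 A = 6
Solving: A = -3.
Check against the point condition:
  u(0, 0) = -3  ⟹  A = -3  ✓
Hence u(x, y) = - 3 e^{x}.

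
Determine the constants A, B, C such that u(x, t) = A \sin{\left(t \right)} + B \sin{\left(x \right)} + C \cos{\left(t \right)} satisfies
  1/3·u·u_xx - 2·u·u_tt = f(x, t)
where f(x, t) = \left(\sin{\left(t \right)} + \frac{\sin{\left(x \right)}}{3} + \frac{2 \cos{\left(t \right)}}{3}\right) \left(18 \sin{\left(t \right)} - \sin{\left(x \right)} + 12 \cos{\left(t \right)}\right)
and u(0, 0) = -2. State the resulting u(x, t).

Substitute the ansatz u = A \sin{\left(t \right)} + B \sin{\left(x \right)} + C \cos{\left(t \right)} into the left-hand side.
Derivatives of the ansatz:
  u_xx = - B \sin{\left(x \right)}
  u_tt = - A \sin{\left(t \right)} - C \cos{\left(t \right)}
Term by term:
  1/3·u·u_xx = - \frac{A B \sin{\left(t \right)} \sin{\left(x \right)}}{3} - \frac{B^{2} \sin^{2}{\left(x \right)}}{3} - \frac{B C \sin{\left(x \right)} \cos{\left(t \right)}}{3}
  -2·u·u_tt = 2 A^{2} \sin^{2}{\left(t \right)} + 2 A B \sin{\left(t \right)} \sin{\left(x \right)} + 4 A C \sin{\left(t \right)} \cos{\left(t \right)} + 2 B C \sin{\left(x \right)} \cos{\left(t \right)} + 2 C^{2} \cos^{2}{\left(t \right)}
So the left-hand side equals
  2 A^{2} \sin^{2}{\left(t \right)} + \frac{5 A B \sin{\left(t \right)} \sin{\left(x \right)}}{3} + 4 A C \sin{\left(t \right)} \cos{\left(t \right)} - \frac{B^{2} \sin^{2}{\left(x \right)}}{3} + \frac{5 B C \sin{\left(x \right)} \cos{\left(t \right)}}{3} + 2 C^{2} \cos^{2}{\left(t \right)}
This must equal f(x, t) identically; expanded, f = 18 \sin^{2}{\left(t \right)} + 5 \sin{\left(t \right)} \sin{\left(x \right)} + 24 \sin{\left(t \right)} \cos{\left(t \right)} - \frac{\sin^{2}{\left(x \right)}}{3} + \frac{10 \sin{\left(x \right)} \cos{\left(t \right)}}{3} + 8 \cos^{2}{\left(t \right)}.
Matching coefficients of the independent functions:
  [\sin{\left(t \right)} \sin{\left(x \right)}]:  \frac{5 A B}{3} = 5
  [\sin{\left(t \right)} \cos{\left(t \right)}]:  4 A C = 24
  [\sin{\left(x \right)} \cos{\left(t \right)}]:  \frac{5 B C}{3} = \frac{10}{3}
  [\sin^{2}{\left(t \right)}]:  2 A^{2} = 18
  [\sin^{2}{\left(x \right)}]:  - \frac{B^{2}}{3} = - \frac{1}{3}
  [\cos^{2}{\left(t \right)}]:  2 C^{2} = 8
These equations allow (A, B, C) = (-3, -1, -2) or (3, 1, 2).
Impose the point condition(s):
  u(0, 0) = -2  ⟹  C = -2
Only A = -3, B = -1, C = -2 satisfies everything.
Hence u(x, t) = - 3 \sin{\left(t \right)} - \sin{\left(x \right)} - 2 \cos{\left(t \right)}.

Answer: u(x, t) = - 3 \sin{\left(t \right)} - \sin{\left(x \right)} - 2 \cos{\left(t \right)}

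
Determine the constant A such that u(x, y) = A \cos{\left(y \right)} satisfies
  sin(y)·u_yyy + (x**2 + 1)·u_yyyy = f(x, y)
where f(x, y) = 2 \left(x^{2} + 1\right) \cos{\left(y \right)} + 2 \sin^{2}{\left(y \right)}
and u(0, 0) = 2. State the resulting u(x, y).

Substitute the ansatz u = A \cos{\left(y \right)} into the left-hand side.
Derivatives of the ansatz:
  u_yyy = A \sin{\left(y \right)}
  u_yyyy = A \cos{\left(y \right)}
Term by term:
  sin(y)·u_yyy = A \sin^{2}{\left(y \right)}
  (x**2 + 1)·u_yyyy = A x^{2} \cos{\left(y \right)} + A \cos{\left(y \right)}
So the left-hand side equals
  A x^{2} \cos{\left(y \right)} + A \sin^{2}{\left(y \right)} + A \cos{\left(y \right)}
This must equal f(x, y) identically; expanded, f = 2 x^{2} \cos{\left(y \right)} + 2 \sin^{2}{\left(y \right)} + 2 \cos{\left(y \right)}.
Matching coefficients of the independent functions:
  [x^{2} \cos{\left(y \right)}, \sin^{2}{\left(y \right)}, \cos{\left(y \right)}]:  A = 2
Solving: A = 2.
Check against the point condition:
  u(0, 0) = 2  ⟹  A = 2  ✓
Hence u(x, y) = 2 \cos{\left(y \right)}.

Answer: u(x, y) = 2 \cos{\left(y \right)}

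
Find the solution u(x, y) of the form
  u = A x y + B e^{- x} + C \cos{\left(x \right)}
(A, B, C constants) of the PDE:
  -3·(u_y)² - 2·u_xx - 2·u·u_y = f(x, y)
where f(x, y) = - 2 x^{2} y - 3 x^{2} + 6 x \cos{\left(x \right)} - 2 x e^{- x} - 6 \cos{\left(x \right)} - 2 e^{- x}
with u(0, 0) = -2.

Substitute the ansatz u = A x y + B e^{- x} + C \cos{\left(x \right)} into the left-hand side.
Derivatives of the ansatz:
  u_y = A x
  u_xx = B e^{- x} - C \cos{\left(x \right)}
Term by term:
  -3·(u_y)² = - 3 A^{2} x^{2}
  -2·u_xx = - 2 B e^{- x} + 2 C \cos{\left(x \right)}
  -2·u·u_y = - 2 A^{2} x^{2} y - 2 A B x e^{- x} - 2 A C x \cos{\left(x \right)}
So the left-hand side equals
  - 2 A^{2} x^{2} y - 3 A^{2} x^{2} - 2 A B x e^{- x} - 2 A C x \cos{\left(x \right)} - 2 B e^{- x} + 2 C \cos{\left(x \right)}
This must equal f(x, y) = - 2 x^{2} y - 3 x^{2} + 6 x \cos{\left(x \right)} - 2 x e^{- x} - 6 \cos{\left(x \right)} - 2 e^{- x} identically.
Matching coefficients of the independent functions:
  [x^{2}]:  - 3 A^{2} = -3
  [x e^{- x}]:  - 2 A B = -2
  [x \cos{\left(x \right)}]:  - 2 A C = 6
  [x^{2} y]:  - 2 A^{2} = -2
  [e^{- x}]:  - 2 B = -2
  [\cos{\left(x \right)}]:  2 C = -6
Solving: A = 1, B = 1, C = -3.
Check against the point condition:
  u(0, 0) = -2  ⟹  B + C = -2  ✓
Hence u(x, y) = x y - 3 \cos{\left(x \right)} + e^{- x}.

Answer: u(x, y) = x y - 3 \cos{\left(x \right)} + e^{- x}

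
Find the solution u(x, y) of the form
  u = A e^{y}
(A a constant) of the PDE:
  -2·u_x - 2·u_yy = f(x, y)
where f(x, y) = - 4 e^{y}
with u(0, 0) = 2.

Answer: u(x, y) = 2 e^{y}

Derivation:
Substitute the ansatz u = A e^{y} into the left-hand side.
Derivatives of the ansatz:
  u_x = 0
  u_yy = A e^{y}
Term by term:
  -2·u_x = 0
  -2·u_yy = - 2 A e^{y}
So the left-hand side equals
  - 2 A e^{y}
This must equal f(x, y) = - 4 e^{y} identically.
Matching coefficients of the independent functions:
  [e^{y}]:  - 2 A = -4
Solving: A = 2.
Check against the point condition:
  u(0, 0) = 2  ⟹  A = 2  ✓
Hence u(x, y) = 2 e^{y}.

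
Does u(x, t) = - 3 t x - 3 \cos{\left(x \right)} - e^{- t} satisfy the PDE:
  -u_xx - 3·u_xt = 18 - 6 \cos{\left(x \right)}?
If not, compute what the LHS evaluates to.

Evaluate each term of the left-hand side for u = - 3 t x - 3 \cos{\left(x \right)} - e^{- t}.
Derivatives:
  u_xx = 3 \cos{\left(x \right)}
  u_xt = -3
Terms:
  -u_xx = - 3 \cos{\left(x \right)}
  -3·u_xt = 9
Sum: LHS = 9 - 3 \cos{\left(x \right)}
Given right-hand side: 18 - 6 \cos{\left(x \right)}. Difference LHS − RHS = 3 \cos{\left(x \right)} - 9 ≠ 0, so u is not a solution.

Answer: No, the LHS evaluates to 9 - 3 \cos{\left(x \right)}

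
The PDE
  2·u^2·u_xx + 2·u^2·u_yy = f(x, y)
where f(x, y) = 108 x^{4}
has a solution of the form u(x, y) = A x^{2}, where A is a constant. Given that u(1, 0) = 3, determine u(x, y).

Answer: u(x, y) = 3 x^{2}

Derivation:
Substitute the ansatz u = A x^{2} into the left-hand side.
Derivatives of the ansatz:
  u_xx = 2 A
  u_yy = 0
Term by term:
  2·u^2·u_xx = 4 A^{3} x^{4}
  2·u^2·u_yy = 0
So the left-hand side equals
  4 A^{3} x^{4}
This must equal f(x, y) = 108 x^{4} identically.
Matching coefficients of the independent functions:
  [x^{4}]:  4 A^{3} = 108
Solving: A = 3.
Check against the point condition:
  u(1, 0) = 3  ⟹  A = 3  ✓
Hence u(x, y) = 3 x^{2}.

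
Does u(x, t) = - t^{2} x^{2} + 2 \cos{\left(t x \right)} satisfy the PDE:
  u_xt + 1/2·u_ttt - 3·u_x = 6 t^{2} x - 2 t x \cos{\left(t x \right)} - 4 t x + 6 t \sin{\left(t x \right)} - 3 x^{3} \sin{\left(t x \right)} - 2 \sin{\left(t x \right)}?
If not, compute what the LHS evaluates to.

Evaluate each term of the left-hand side for u = - t^{2} x^{2} + 2 \cos{\left(t x \right)}.
Derivatives:
  u_xt = - 2 t x \cos{\left(t x \right)} - 4 t x - 2 \sin{\left(t x \right)}
  u_ttt = 2 x^{3} \sin{\left(t x \right)}
  u_x = - 2 t^{2} x - 2 t \sin{\left(t x \right)}
Terms:
  u_xt = - 2 t x \cos{\left(t x \right)} - 4 t x - 2 \sin{\left(t x \right)}
  1/2·u_ttt = x^{3} \sin{\left(t x \right)}
  -3·u_x = 6 t \left(t x + \sin{\left(t x \right)}\right)
Sum: LHS = 6 t^{2} x - 2 t x \cos{\left(t x \right)} - 4 t x + 6 t \sin{\left(t x \right)} + x^{3} \sin{\left(t x \right)} - 2 \sin{\left(t x \right)}
Given right-hand side: 6 t^{2} x - 2 t x \cos{\left(t x \right)} - 4 t x + 6 t \sin{\left(t x \right)} - 3 x^{3} \sin{\left(t x \right)} - 2 \sin{\left(t x \right)}. Difference LHS − RHS = 4 x^{3} \sin{\left(t x \right)} ≠ 0, so u is not a solution.

Answer: No, the LHS evaluates to 6 t^{2} x - 2 t x \cos{\left(t x \right)} - 4 t x + 6 t \sin{\left(t x \right)} + x^{3} \sin{\left(t x \right)} - 2 \sin{\left(t x \right)}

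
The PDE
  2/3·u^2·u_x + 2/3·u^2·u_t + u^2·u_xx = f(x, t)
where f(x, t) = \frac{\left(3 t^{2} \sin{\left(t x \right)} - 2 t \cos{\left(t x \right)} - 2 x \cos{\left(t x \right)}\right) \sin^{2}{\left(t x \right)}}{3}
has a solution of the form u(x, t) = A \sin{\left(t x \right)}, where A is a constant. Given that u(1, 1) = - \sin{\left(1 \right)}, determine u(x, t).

Substitute the ansatz u = A \sin{\left(t x \right)} into the left-hand side.
Derivatives of the ansatz:
  u_x = A t \cos{\left(t x \right)}
  u_t = A x \cos{\left(t x \right)}
  u_xx = - A t^{2} \sin{\left(t x \right)}
Term by term:
  2/3·u^2·u_x = \frac{2 A^{3} t \sin^{2}{\left(t x \right)} \cos{\left(t x \right)}}{3}
  2/3·u^2·u_t = \frac{2 A^{3} x \sin^{2}{\left(t x \right)} \cos{\left(t x \right)}}{3}
  u^2·u_xx = - A^{3} t^{2} \sin^{3}{\left(t x \right)}
So the left-hand side equals
  - A^{3} t^{2} \sin^{3}{\left(t x \right)} + \frac{2 A^{3} t \sin^{2}{\left(t x \right)} \cos{\left(t x \right)}}{3} + \frac{2 A^{3} x \sin^{2}{\left(t x \right)} \cos{\left(t x \right)}}{3}
This must equal f(x, t) identically; expanded, f = t^{2} \sin^{3}{\left(t x \right)} - \frac{2 t \sin^{2}{\left(t x \right)} \cos{\left(t x \right)}}{3} - \frac{2 x \sin^{2}{\left(t x \right)} \cos{\left(t x \right)}}{3}.
Matching coefficients of the independent functions:
  [t^{2} \sin^{3}{\left(t x \right)}]:  - A^{3} = 1
  [t \sin^{2}{\left(t x \right)} \cos{\left(t x \right)}, x \sin^{2}{\left(t x \right)} \cos{\left(t x \right)}]:  \frac{2 A^{3}}{3} = - \frac{2}{3}
Solving: A = -1.
Check against the point condition:
  u(1, 1) = - \sin{\left(1 \right)}  ⟹  A \sin{\left(1 \right)} = - \sin{\left(1 \right)}  ✓
Hence u(x, t) = - \sin{\left(t x \right)}.

Answer: u(x, t) = - \sin{\left(t x \right)}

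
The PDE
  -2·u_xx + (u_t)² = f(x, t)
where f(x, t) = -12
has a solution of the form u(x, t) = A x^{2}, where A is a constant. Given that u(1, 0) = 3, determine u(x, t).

Substitute the ansatz u = A x^{2} into the left-hand side.
Derivatives of the ansatz:
  u_xx = 2 A
  u_t = 0
Term by term:
  -2·u_xx = - 4 A
  (u_t)² = 0
So the left-hand side equals
  - 4 A
This must equal f(x, t) = -12 identically.
Matching coefficients of the independent functions:
  [constant term]:  - 4 A = -12
Solving: A = 3.
Check against the point condition:
  u(1, 0) = 3  ⟹  A = 3  ✓
Hence u(x, t) = 3 x^{2}.

Answer: u(x, t) = 3 x^{2}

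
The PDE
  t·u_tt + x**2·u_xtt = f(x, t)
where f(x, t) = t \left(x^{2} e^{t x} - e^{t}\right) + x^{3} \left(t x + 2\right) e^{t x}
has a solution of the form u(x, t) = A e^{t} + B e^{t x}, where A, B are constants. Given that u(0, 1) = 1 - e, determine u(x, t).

Substitute the ansatz u = A e^{t} + B e^{t x} into the left-hand side.
Derivatives of the ansatz:
  u_tt = A e^{t} + B x^{2} e^{t x}
  u_xtt = B t x^{2} e^{t x} + 2 B x e^{t x}
Term by term:
  t·u_tt = A t e^{t} + B t x^{2} e^{t x}
  x**2·u_xtt = B t x^{4} e^{t x} + 2 B x^{3} e^{t x}
So the left-hand side equals
  A t e^{t} + B t x^{4} e^{t x} + B t x^{2} e^{t x} + 2 B x^{3} e^{t x}
This must equal f(x, t) identically; expanded, f = t x^{4} e^{t x} + t x^{2} e^{t x} - t e^{t} + 2 x^{3} e^{t x}.
Matching coefficients of the independent functions:
  [t e^{t}]:  A = -1
  [x^{3} e^{t x}]:  2 B = 2
  [t x^{2} e^{t x}, t x^{4} e^{t x}]:  B = 1
Solving: A = -1, B = 1.
Check against the point condition:
  u(0, 1) = 1 - e  ⟹  e A + B = 1 - e  ✓
Hence u(x, t) = - e^{t} + e^{t x}.

Answer: u(x, t) = - e^{t} + e^{t x}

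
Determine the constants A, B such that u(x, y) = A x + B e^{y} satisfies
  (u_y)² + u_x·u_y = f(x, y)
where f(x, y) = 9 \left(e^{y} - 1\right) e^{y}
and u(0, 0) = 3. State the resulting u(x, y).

Answer: u(x, y) = - 3 x + 3 e^{y}

Derivation:
Substitute the ansatz u = A x + B e^{y} into the left-hand side.
Derivatives of the ansatz:
  u_y = B e^{y}
  u_x = A
Term by term:
  (u_y)² = B^{2} e^{2 y}
  u_x·u_y = A B e^{y}
So the left-hand side equals
  A B e^{y} + B^{2} e^{2 y}
This must equal f(x, y) = 9 \left(e^{y} - 1\right) e^{y} identically.
Matching coefficients of the independent functions:
  [e^{y}]:  A B = -9
  [e^{2 y}]:  B^{2} = 9
These equations allow (A, B) = (-3, 3) or (3, -3).
Impose the point condition(s):
  u(0, 0) = 3  ⟹  B = 3
Only A = -3, B = 3 satisfies everything.
Hence u(x, y) = - 3 x + 3 e^{y}.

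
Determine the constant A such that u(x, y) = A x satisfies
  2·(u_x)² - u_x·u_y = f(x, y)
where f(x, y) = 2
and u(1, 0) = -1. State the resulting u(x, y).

Substitute the ansatz u = A x into the left-hand side.
Derivatives of the ansatz:
  u_x = A
  u_y = 0
Term by term:
  2·(u_x)² = 2 A^{2}
  -u_x·u_y = 0
So the left-hand side equals
  2 A^{2}
This must equal f(x, y) = 2 identically.
Matching coefficients of the independent functions:
  [constant term]:  2 A^{2} = 2
These equations allow (A) = (-1) or (1).
Impose the point condition(s):
  u(1, 0) = -1  ⟹  A = -1
Only A = -1 satisfies everything.
Hence u(x, y) = - x.

Answer: u(x, y) = - x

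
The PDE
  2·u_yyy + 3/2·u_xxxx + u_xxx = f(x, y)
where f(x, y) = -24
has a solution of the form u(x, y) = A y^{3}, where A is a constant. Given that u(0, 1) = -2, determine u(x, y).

Answer: u(x, y) = - 2 y^{3}

Derivation:
Substitute the ansatz u = A y^{3} into the left-hand side.
Derivatives of the ansatz:
  u_yyy = 6 A
  u_xxxx = 0
  u_xxx = 0
Term by term:
  2·u_yyy = 12 A
  3/2·u_xxxx = 0
  u_xxx = 0
So the left-hand side equals
  12 A
This must equal f(x, y) = -24 identically.
Matching coefficients of the independent functions:
  [constant term]:  12 A = -24
Solving: A = -2.
Check against the point condition:
  u(0, 1) = -2  ⟹  A = -2  ✓
Hence u(x, y) = - 2 y^{3}.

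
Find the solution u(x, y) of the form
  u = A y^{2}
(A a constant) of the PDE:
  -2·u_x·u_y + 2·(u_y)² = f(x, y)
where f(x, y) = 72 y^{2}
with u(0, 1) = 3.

Substitute the ansatz u = A y^{2} into the left-hand side.
Derivatives of the ansatz:
  u_x = 0
  u_y = 2 A y
Term by term:
  -2·u_x·u_y = 0
  2·(u_y)² = 8 A^{2} y^{2}
So the left-hand side equals
  8 A^{2} y^{2}
This must equal f(x, y) = 72 y^{2} identically.
Matching coefficients of the independent functions:
  [y^{2}]:  8 A^{2} = 72
These equations allow (A) = (-3) or (3).
Impose the point condition(s):
  u(0, 1) = 3  ⟹  A = 3
Only A = 3 satisfies everything.
Hence u(x, y) = 3 y^{2}.

Answer: u(x, y) = 3 y^{2}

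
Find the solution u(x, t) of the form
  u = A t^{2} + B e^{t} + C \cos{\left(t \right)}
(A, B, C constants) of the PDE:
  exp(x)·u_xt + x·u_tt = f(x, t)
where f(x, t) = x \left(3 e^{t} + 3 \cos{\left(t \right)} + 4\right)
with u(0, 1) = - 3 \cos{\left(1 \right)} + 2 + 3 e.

Substitute the ansatz u = A t^{2} + B e^{t} + C \cos{\left(t \right)} into the left-hand side.
Derivatives of the ansatz:
  u_xt = 0
  u_tt = 2 A + B e^{t} - C \cos{\left(t \right)}
Term by term:
  exp(x)·u_xt = 0
  x·u_tt = 2 A x + B x e^{t} - C x \cos{\left(t \right)}
So the left-hand side equals
  2 A x + B x e^{t} - C x \cos{\left(t \right)}
This must equal f(x, t) identically; expanded, f = 3 x e^{t} + 3 x \cos{\left(t \right)} + 4 x.
Matching coefficients of the independent functions:
  [x]:  2 A = 4
  [x e^{t}]:  B = 3
  [x \cos{\left(t \right)}]:  - C = 3
Solving: A = 2, B = 3, C = -3.
Check against the point condition:
  u(0, 1) = - 3 \cos{\left(1 \right)} + 2 + 3 e  ⟹  A + e B + C \cos{\left(1 \right)} = - 3 \cos{\left(1 \right)} + 2 + 3 e  ✓
Hence u(x, t) = 2 t^{2} + 3 e^{t} - 3 \cos{\left(t \right)}.

Answer: u(x, t) = 2 t^{2} + 3 e^{t} - 3 \cos{\left(t \right)}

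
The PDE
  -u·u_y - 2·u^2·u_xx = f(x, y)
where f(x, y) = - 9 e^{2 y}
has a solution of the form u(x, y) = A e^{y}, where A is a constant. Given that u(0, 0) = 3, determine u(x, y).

Answer: u(x, y) = 3 e^{y}

Derivation:
Substitute the ansatz u = A e^{y} into the left-hand side.
Derivatives of the ansatz:
  u_y = A e^{y}
  u_xx = 0
Term by term:
  -u·u_y = - A^{2} e^{2 y}
  -2·u^2·u_xx = 0
So the left-hand side equals
  - A^{2} e^{2 y}
This must equal f(x, y) = - 9 e^{2 y} identically.
Matching coefficients of the independent functions:
  [e^{2 y}]:  - A^{2} = -9
These equations allow (A) = (-3) or (3).
Impose the point condition(s):
  u(0, 0) = 3  ⟹  A = 3
Only A = 3 satisfies everything.
Hence u(x, y) = 3 e^{y}.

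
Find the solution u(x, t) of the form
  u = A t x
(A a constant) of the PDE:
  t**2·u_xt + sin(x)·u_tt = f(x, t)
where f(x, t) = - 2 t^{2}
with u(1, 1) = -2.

Answer: u(x, t) = - 2 t x

Derivation:
Substitute the ansatz u = A t x into the left-hand side.
Derivatives of the ansatz:
  u_xt = A
  u_tt = 0
Term by term:
  t**2·u_xt = A t^{2}
  sin(x)·u_tt = 0
So the left-hand side equals
  A t^{2}
This must equal f(x, t) = - 2 t^{2} identically.
Matching coefficients of the independent functions:
  [t^{2}]:  A = -2
Solving: A = -2.
Check against the point condition:
  u(1, 1) = -2  ⟹  A = -2  ✓
Hence u(x, t) = - 2 t x.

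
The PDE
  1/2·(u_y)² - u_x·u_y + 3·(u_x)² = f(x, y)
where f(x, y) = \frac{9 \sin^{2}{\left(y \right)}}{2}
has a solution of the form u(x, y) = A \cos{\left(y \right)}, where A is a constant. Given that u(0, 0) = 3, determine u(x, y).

Substitute the ansatz u = A \cos{\left(y \right)} into the left-hand side.
Derivatives of the ansatz:
  u_y = - A \sin{\left(y \right)}
  u_x = 0
Term by term:
  1/2·(u_y)² = \frac{A^{2} \sin^{2}{\left(y \right)}}{2}
  -u_x·u_y = 0
  3·(u_x)² = 0
So the left-hand side equals
  \frac{A^{2} \sin^{2}{\left(y \right)}}{2}
This must equal f(x, y) = \frac{9 \sin^{2}{\left(y \right)}}{2} identically.
Matching coefficients of the independent functions:
  [\sin^{2}{\left(y \right)}]:  \frac{A^{2}}{2} = \frac{9}{2}
These equations allow (A) = (-3) or (3).
Impose the point condition(s):
  u(0, 0) = 3  ⟹  A = 3
Only A = 3 satisfies everything.
Hence u(x, y) = 3 \cos{\left(y \right)}.

Answer: u(x, y) = 3 \cos{\left(y \right)}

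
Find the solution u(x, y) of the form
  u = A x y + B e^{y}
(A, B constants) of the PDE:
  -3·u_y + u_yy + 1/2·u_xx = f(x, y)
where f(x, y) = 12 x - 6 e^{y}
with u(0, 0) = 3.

Answer: u(x, y) = - 4 x y + 3 e^{y}

Derivation:
Substitute the ansatz u = A x y + B e^{y} into the left-hand side.
Derivatives of the ansatz:
  u_y = A x + B e^{y}
  u_yy = B e^{y}
  u_xx = 0
Term by term:
  -3·u_y = - 3 A x - 3 B e^{y}
  u_yy = B e^{y}
  1/2·u_xx = 0
So the left-hand side equals
  - 3 A x - 2 B e^{y}
This must equal f(x, y) = 12 x - 6 e^{y} identically.
Matching coefficients of the independent functions:
  [x]:  - 3 A = 12
  [e^{y}]:  - 2 B = -6
Solving: A = -4, B = 3.
Check against the point condition:
  u(0, 0) = 3  ⟹  B = 3  ✓
Hence u(x, y) = - 4 x y + 3 e^{y}.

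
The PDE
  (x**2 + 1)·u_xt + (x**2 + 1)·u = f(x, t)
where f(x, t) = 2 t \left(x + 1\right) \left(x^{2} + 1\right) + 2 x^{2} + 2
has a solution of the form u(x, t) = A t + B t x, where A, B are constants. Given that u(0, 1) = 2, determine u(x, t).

Substitute the ansatz u = A t + B t x into the left-hand side.
Derivatives of the ansatz:
  u_xt = B
Term by term:
  (x**2 + 1)·u_xt = B x^{2} + B
  (x**2 + 1)·u = A t x^{2} + A t + B t x^{3} + B t x
So the left-hand side equals
  A t x^{2} + A t + B t x^{3} + B t x + B x^{2} + B
This must equal f(x, t) identically; expanded, f = 2 t x^{3} + 2 t x^{2} + 2 t x + 2 t + 2 x^{2} + 2.
Matching coefficients of the independent functions:
  [constant term, x^{2}, t x, t x^{3}]:  B = 2
  [t, t x^{2}]:  A = 2
Solving: A = 2, B = 2.
Check against the point condition:
  u(0, 1) = 2  ⟹  A = 2  ✓
Hence u(x, t) = 2 t x + 2 t.

Answer: u(x, t) = 2 t x + 2 t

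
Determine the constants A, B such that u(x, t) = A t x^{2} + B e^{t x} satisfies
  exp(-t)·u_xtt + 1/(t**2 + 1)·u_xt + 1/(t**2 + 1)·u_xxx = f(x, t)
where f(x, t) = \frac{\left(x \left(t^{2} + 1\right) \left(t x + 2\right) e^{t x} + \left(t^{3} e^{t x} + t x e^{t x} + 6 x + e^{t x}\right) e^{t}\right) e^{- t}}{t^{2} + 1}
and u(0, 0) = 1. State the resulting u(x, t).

Substitute the ansatz u = A t x^{2} + B e^{t x} into the left-hand side.
Derivatives of the ansatz:
  u_xtt = B t x^{2} e^{t x} + 2 B x e^{t x}
  u_xt = 2 A x + B t x e^{t x} + B e^{t x}
  u_xxx = B t^{3} e^{t x}
Term by term:
  exp(-t)·u_xtt = B t x^{2} e^{- t} e^{t x} + 2 B x e^{- t} e^{t x}
  1/(t**2 + 1)·u_xt = \frac{2 A x}{t^{2} + 1} + \frac{B t x e^{t x}}{t^{2} + 1} + \frac{B e^{t x}}{t^{2} + 1}
  1/(t**2 + 1)·u_xxx = \frac{B t^{3} e^{t x}}{t^{2} + 1}
So the left-hand side equals
  \frac{2 A x}{t^{2} + 1} + \frac{B t^{3} e^{t x}}{t^{2} + 1} + B t x^{2} e^{- t} e^{t x} + \frac{B t x e^{t x}}{t^{2} + 1} + 2 B x e^{- t} e^{t x} + \frac{B e^{t x}}{t^{2} + 1}
This must equal f(x, t) identically; expanded, f = \frac{t^{3} e^{t x}}{t^{2} + 1} + t x^{2} e^{- t} e^{t x} + \frac{t x e^{t x}}{t^{2} + 1} + 2 x e^{- t} e^{t x} + \frac{6 x}{t^{2} + 1} + \frac{e^{t x}}{t^{2} + 1}.
Matching coefficients of the independent functions:
  [\frac{x}{t^{2} + 1}]:  2 A = 6
  [\frac{e^{t x}}{t^{2} + 1}, \frac{t^{3} e^{t x}}{t^{2} + 1}, \frac{t x e^{t x}}{t^{2} + 1}, t x^{2} e^{- t} e^{t x}]:  B = 1
  [x e^{- t} e^{t x}]:  2 B = 2
Solving: A = 3, B = 1.
Check against the point condition:
  u(0, 0) = 1  ⟹  B = 1  ✓
Hence u(x, t) = 3 t x^{2} + e^{t x}.

Answer: u(x, t) = 3 t x^{2} + e^{t x}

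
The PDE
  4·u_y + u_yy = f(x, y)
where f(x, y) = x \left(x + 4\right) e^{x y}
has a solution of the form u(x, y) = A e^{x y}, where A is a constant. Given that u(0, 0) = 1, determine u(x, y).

Substitute the ansatz u = A e^{x y} into the left-hand side.
Derivatives of the ansatz:
  u_y = A x e^{x y}
  u_yy = A x^{2} e^{x y}
Term by term:
  4·u_y = 4 A x e^{x y}
  u_yy = A x^{2} e^{x y}
So the left-hand side equals
  A x^{2} e^{x y} + 4 A x e^{x y}
This must equal f(x, y) identically; expanded, f = x^{2} e^{x y} + 4 x e^{x y}.
Matching coefficients of the independent functions:
  [x e^{x y}]:  4 A = 4
  [x^{2} e^{x y}]:  A = 1
Solving: A = 1.
Check against the point condition:
  u(0, 0) = 1  ⟹  A = 1  ✓
Hence u(x, y) = e^{x y}.

Answer: u(x, y) = e^{x y}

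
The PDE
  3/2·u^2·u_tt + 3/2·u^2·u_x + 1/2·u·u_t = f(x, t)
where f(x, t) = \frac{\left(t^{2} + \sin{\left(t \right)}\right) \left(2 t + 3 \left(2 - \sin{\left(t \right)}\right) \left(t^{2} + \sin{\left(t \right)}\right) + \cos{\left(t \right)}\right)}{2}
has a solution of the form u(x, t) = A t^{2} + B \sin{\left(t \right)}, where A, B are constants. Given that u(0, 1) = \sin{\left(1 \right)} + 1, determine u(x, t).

Answer: u(x, t) = t^{2} + \sin{\left(t \right)}

Derivation:
Substitute the ansatz u = A t^{2} + B \sin{\left(t \right)} into the left-hand side.
Derivatives of the ansatz:
  u_tt = 2 A - B \sin{\left(t \right)}
  u_x = 0
  u_t = 2 A t + B \cos{\left(t \right)}
Term by term:
  3/2·u^2·u_tt = 3 A^{3} t^{4} - \frac{3 A^{2} B t^{4} \sin{\left(t \right)}}{2} + 6 A^{2} B t^{2} \sin{\left(t \right)} - 3 A B^{2} t^{2} \sin^{2}{\left(t \right)} + 3 A B^{2} \sin^{2}{\left(t \right)} - \frac{3 B^{3} \sin^{3}{\left(t \right)}}{2}
  3/2·u^2·u_x = 0
  1/2·u·u_t = A^{2} t^{3} + \frac{A B t^{2} \cos{\left(t \right)}}{2} + A B t \sin{\left(t \right)} + \frac{B^{2} \sin{\left(t \right)} \cos{\left(t \right)}}{2}
So the left-hand side equals
  3 A^{3} t^{4} - \frac{3 A^{2} B t^{4} \sin{\left(t \right)}}{2} + 6 A^{2} B t^{2} \sin{\left(t \right)} + A^{2} t^{3} - 3 A B^{2} t^{2} \sin^{2}{\left(t \right)} + 3 A B^{2} \sin^{2}{\left(t \right)} + \frac{A B t^{2} \cos{\left(t \right)}}{2} + A B t \sin{\left(t \right)} - \frac{3 B^{3} \sin^{3}{\left(t \right)}}{2} + \frac{B^{2} \sin{\left(t \right)} \cos{\left(t \right)}}{2}
This must equal f(x, t) identically; expanded, f = - \frac{3 t^{4} \sin{\left(t \right)}}{2} + 3 t^{4} + t^{3} - 3 t^{2} \sin^{2}{\left(t \right)} + 6 t^{2} \sin{\left(t \right)} + \frac{t^{2} \cos{\left(t \right)}}{2} + t \sin{\left(t \right)} - \frac{3 \sin^{3}{\left(t \right)}}{2} + 3 \sin^{2}{\left(t \right)} + \frac{\sin{\left(t \right)} \cos{\left(t \right)}}{2}.
Matching coefficients of the independent functions:
  [t^{3}]:  A^{2} = 1
  [t^{4}]:  3 A^{3} = 3
  [t \sin{\left(t \right)}]:  A B = 1
  [t^{2} \sin{\left(t \right)}]:  6 A^{2} B = 6
  [t^{2} \sin^{2}{\left(t \right)}]:  - 3 A B^{2} = -3
  [t^{2} \cos{\left(t \right)}]:  \frac{A B}{2} = \frac{1}{2}
  [t^{4} \sin{\left(t \right)}]:  - \frac{3 A^{2} B}{2} = - \frac{3}{2}
  [\sin{\left(t \right)} \cos{\left(t \right)}]:  \frac{B^{2}}{2} = \frac{1}{2}
  [\sin^{2}{\left(t \right)}]:  3 A B^{2} = 3
  [\sin^{3}{\left(t \right)}]:  - \frac{3 B^{3}}{2} = - \frac{3}{2}
Solving: A = 1, B = 1.
Check against the point condition:
  u(0, 1) = \sin{\left(1 \right)} + 1  ⟹  A + B \sin{\left(1 \right)} = \sin{\left(1 \right)} + 1  ✓
Hence u(x, t) = t^{2} + \sin{\left(t \right)}.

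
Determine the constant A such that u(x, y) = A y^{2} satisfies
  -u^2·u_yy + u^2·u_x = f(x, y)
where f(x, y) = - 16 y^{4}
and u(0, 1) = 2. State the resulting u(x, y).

Substitute the ansatz u = A y^{2} into the left-hand side.
Derivatives of the ansatz:
  u_yy = 2 A
  u_x = 0
Term by term:
  -u^2·u_yy = - 2 A^{3} y^{4}
  u^2·u_x = 0
So the left-hand side equals
  - 2 A^{3} y^{4}
This must equal f(x, y) = - 16 y^{4} identically.
Matching coefficients of the independent functions:
  [y^{4}]:  - 2 A^{3} = -16
Solving: A = 2.
Check against the point condition:
  u(0, 1) = 2  ⟹  A = 2  ✓
Hence u(x, y) = 2 y^{2}.

Answer: u(x, y) = 2 y^{2}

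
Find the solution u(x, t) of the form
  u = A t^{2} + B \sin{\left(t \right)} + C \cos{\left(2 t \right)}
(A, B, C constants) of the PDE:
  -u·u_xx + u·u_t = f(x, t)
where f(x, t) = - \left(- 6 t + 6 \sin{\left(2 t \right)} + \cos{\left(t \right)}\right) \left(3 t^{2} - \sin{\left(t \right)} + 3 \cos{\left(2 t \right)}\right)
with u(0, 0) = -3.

Substitute the ansatz u = A t^{2} + B \sin{\left(t \right)} + C \cos{\left(2 t \right)} into the left-hand side.
Derivatives of the ansatz:
  u_xx = 0
  u_t = 2 A t + B \cos{\left(t \right)} - 2 C \sin{\left(2 t \right)}
Term by term:
  -u·u_xx = 0
  u·u_t = 2 A^{2} t^{3} + A B t^{2} \cos{\left(t \right)} + 2 A B t \sin{\left(t \right)} - 2 A C t^{2} \sin{\left(2 t \right)} + 2 A C t \cos{\left(2 t \right)} + B^{2} \sin{\left(t \right)} \cos{\left(t \right)} - 2 B C \sin{\left(t \right)} \sin{\left(2 t \right)} + B C \cos{\left(t \right)} \cos{\left(2 t \right)} - 2 C^{2} \sin{\left(2 t \right)} \cos{\left(2 t \right)}
So the left-hand side equals
  2 A^{2} t^{3} + A B t^{2} \cos{\left(t \right)} + 2 A B t \sin{\left(t \right)} - 2 A C t^{2} \sin{\left(2 t \right)} + 2 A C t \cos{\left(2 t \right)} + B^{2} \sin{\left(t \right)} \cos{\left(t \right)} - 2 B C \sin{\left(t \right)} \sin{\left(2 t \right)} + B C \cos{\left(t \right)} \cos{\left(2 t \right)} - 2 C^{2} \sin{\left(2 t \right)} \cos{\left(2 t \right)}
This must equal f(x, t) identically; expanded, f = 18 t^{3} - 18 t^{2} \sin{\left(2 t \right)} - 3 t^{2} \cos{\left(t \right)} - 6 t \sin{\left(t \right)} + 18 t \cos{\left(2 t \right)} + 6 \sin{\left(t \right)} \sin{\left(2 t \right)} + \sin{\left(t \right)} \cos{\left(t \right)} - 18 \sin{\left(2 t \right)} \cos{\left(2 t \right)} - 3 \cos{\left(t \right)} \cos{\left(2 t \right)}.
Matching coefficients of the independent functions:
  [t^{3}]:  2 A^{2} = 18
  [t \sin{\left(t \right)}]:  2 A B = -6
  [t \cos{\left(2 t \right)}]:  2 A C = 18
  [t^{2} \sin{\left(2 t \right)}]:  - 2 A C = -18
  [t^{2} \cos{\left(t \right)}]:  A B = -3
  [\sin{\left(t \right)} \sin{\left(2 t \right)}]:  - 2 B C = 6
  [\sin{\left(t \right)} \cos{\left(t \right)}]:  B^{2} = 1
  [\sin{\left(2 t \right)} \cos{\left(2 t \right)}]:  - 2 C^{2} = -18
  [\cos{\left(t \right)} \cos{\left(2 t \right)}]:  B C = -3
These equations allow (A, B, C) = (-3, 1, -3) or (3, -1, 3).
Impose the point condition(s):
  u(0, 0) = -3  ⟹  C = -3
Only A = -3, B = 1, C = -3 satisfies everything.
Hence u(x, t) = - 3 t^{2} + \sin{\left(t \right)} - 3 \cos{\left(2 t \right)}.

Answer: u(x, t) = - 3 t^{2} + \sin{\left(t \right)} - 3 \cos{\left(2 t \right)}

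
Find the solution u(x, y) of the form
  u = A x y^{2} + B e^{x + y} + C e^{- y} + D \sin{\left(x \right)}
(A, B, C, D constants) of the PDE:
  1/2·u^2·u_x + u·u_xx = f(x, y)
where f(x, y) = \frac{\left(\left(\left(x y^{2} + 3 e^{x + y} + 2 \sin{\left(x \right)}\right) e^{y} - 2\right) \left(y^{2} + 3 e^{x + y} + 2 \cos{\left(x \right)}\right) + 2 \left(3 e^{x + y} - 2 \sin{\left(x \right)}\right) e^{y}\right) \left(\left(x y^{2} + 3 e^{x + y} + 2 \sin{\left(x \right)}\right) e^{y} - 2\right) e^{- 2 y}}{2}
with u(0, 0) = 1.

Answer: u(x, y) = x y^{2} + 3 e^{x + y} + 2 \sin{\left(x \right)} - 2 e^{- y}

Derivation:
Substitute the ansatz u = A x y^{2} + B e^{x + y} + C e^{- y} + D \sin{\left(x \right)} into the left-hand side.
Derivatives of the ansatz:
  u_x = A y^{2} + B e^{x} e^{y} + D \cos{\left(x \right)}
  u_xx = B e^{x} e^{y} - D \sin{\left(x \right)}
Term by term:
  1/2·u^2·u_x = \frac{A^{3} x^{2} y^{6}}{2} + \frac{A^{2} B x^{2} y^{4} e^{x} e^{y}}{2} + A^{2} B x y^{4} e^{x} e^{y} + A^{2} C x y^{4} e^{- y} + \frac{A^{2} D x^{2} y^{4} \cos{\left(x \right)}}{2} + A^{2} D x y^{4} \sin{\left(x \right)} + A B^{2} x y^{2} e^{2 x} e^{2 y} + \frac{A B^{2} y^{2} e^{2 x} e^{2 y}}{2} + A B C x y^{2} e^{x} + A B C y^{2} e^{x} + A B D x y^{2} e^{x} e^{y} \sin{\left(x \right)} + A B D x y^{2} e^{x} e^{y} \cos{\left(x \right)} + A B D y^{2} e^{x} e^{y} \sin{\left(x \right)} + \frac{A C^{2} y^{2} e^{- 2 y}}{2} + A C D x y^{2} e^{- y} \cos{\left(x \right)} + A C D y^{2} e^{- y} \sin{\left(x \right)} + A D^{2} x y^{2} \sin{\left(x \right)} \cos{\left(x \right)} + \frac{A D^{2} y^{2} \sin^{2}{\left(x \right)}}{2} + \frac{B^{3} e^{3 x} e^{3 y}}{2} + B^{2} C e^{2 x} e^{y} + B^{2} D e^{2 x} e^{2 y} \sin{\left(x \right)} + \frac{B^{2} D e^{2 x} e^{2 y} \cos{\left(x \right)}}{2} + \frac{B C^{2} e^{x} e^{- y}}{2} + B C D e^{x} \sin{\left(x \right)} + B C D e^{x} \cos{\left(x \right)} + \frac{B D^{2} e^{x} e^{y} \sin^{2}{\left(x \right)}}{2} + B D^{2} e^{x} e^{y} \sin{\left(x \right)} \cos{\left(x \right)} + \frac{C^{2} D e^{- 2 y} \cos{\left(x \right)}}{2} + C D^{2} e^{- y} \sin{\left(x \right)} \cos{\left(x \right)} + \frac{D^{3} \sin^{2}{\left(x \right)} \cos{\left(x \right)}}{2}
  u·u_xx = A B x y^{2} e^{x} e^{y} - A D x y^{2} \sin{\left(x \right)} + B^{2} e^{2 x} e^{2 y} + B C e^{x} - C D e^{- y} \sin{\left(x \right)} - D^{2} \sin^{2}{\left(x \right)}
Sum these and collect like terms in the independent variables.
This must equal f(x, y) identically; expanded, f = \frac{x^{2} y^{6}}{2} + \frac{3 x^{2} y^{4} e^{x} e^{y}}{2} + x^{2} y^{4} \cos{\left(x \right)} + 3 x y^{4} e^{x} e^{y} + 2 x y^{4} \sin{\left(x \right)} - 2 x y^{4} e^{- y} + 9 x y^{2} e^{2 x} e^{2 y} + 6 x y^{2} e^{x} e^{y} \sin{\left(x \right)} + 6 x y^{2} e^{x} e^{y} \cos{\left(x \right)} + 3 x y^{2} e^{x} e^{y} - 6 x y^{2} e^{x} + 4 x y^{2} \sin{\left(x \right)} \cos{\left(x \right)} - 2 x y^{2} \sin{\left(x \right)} - 4 x y^{2} e^{- y} \cos{\left(x \right)} + \frac{9 y^{2} e^{2 x} e^{2 y}}{2} + 6 y^{2} e^{x} e^{y} \sin{\left(x \right)} - 6 y^{2} e^{x} + 2 y^{2} \sin^{2}{\left(x \right)} - 4 y^{2} e^{- y} \sin{\left(x \right)} + 2 y^{2} e^{- 2 y} + \frac{27 e^{3 x} e^{3 y}}{2} + 18 e^{2 x} e^{2 y} \sin{\left(x \right)} + 9 e^{2 x} e^{2 y} \cos{\left(x \right)} + 9 e^{2 x} e^{2 y} - 18 e^{2 x} e^{y} + 6 e^{x} e^{y} \sin^{2}{\left(x \right)} + 12 e^{x} e^{y} \sin{\left(x \right)} \cos{\left(x \right)} - 12 e^{x} \sin{\left(x \right)} - 12 e^{x} \cos{\left(x \right)} - 6 e^{x} + 6 e^{x} e^{- y} + 4 \sin^{2}{\left(x \right)} \cos{\left(x \right)} - 4 \sin^{2}{\left(x \right)} - 8 e^{- y} \sin{\left(x \right)} \cos{\left(x \right)} + 4 e^{- y} \sin{\left(x \right)} + 4 e^{- 2 y} \cos{\left(x \right)}.
Matching coefficients of the independent functions:
(each divided by its leading coefficient; functions giving the same equation are listed together)
  [x^{2} y^{6}]:  A^{3} - 1 = 0
  [y^{2} e^{x}, x y^{2} e^{x}]:  A B C + 6 = 0
  [y^{2} e^{- 2 y}]:  A C^{2} - 4 = 0
  [y^{2} \sin^{2}{\left(x \right)}, x y^{2} \sin{\left(x \right)} \cos{\left(x \right)}]:  A D^{2} - 4 = 0
  [e^{x} e^{- y}]:  B C^{2} - 12 = 0
  [e^{x} \sin{\left(x \right)}, e^{x} \cos{\left(x \right)}]:  B C D + 12 = 0
  [e^{2 x} e^{y}]:  B^{2} C + 18 = 0
  [e^{2 x} e^{2 y}]:  B^{2} - 9 = 0
  [e^{3 x} e^{3 y}]:  B^{3} - 27 = 0
  [e^{- 2 y} \cos{\left(x \right)}]:  C^{2} D - 8 = 0
  [e^{- y} \sin{\left(x \right)}]:  C D + 4 = 0
  [\sin^{2}{\left(x \right)} \cos{\left(x \right)}]:  D^{3} - 8 = 0
  [x y^{2} \sin{\left(x \right)}]:  A D - 2 = 0
  [x y^{4} e^{- y}]:  A^{2} C + 2 = 0
  [x y^{4} \sin{\left(x \right)}, x^{2} y^{4} \cos{\left(x \right)}]:  A^{2} D - 2 = 0
  [y^{2} e^{2 x} e^{2 y}, x y^{2} e^{2 x} e^{2 y}]:  A B^{2} - 9 = 0
  [y^{2} e^{- y} \sin{\left(x \right)}, x y^{2} e^{- y} \cos{\left(x \right)}]:  A C D + 4 = 0
  [e^{x} e^{y} \sin^{2}{\left(x \right)}, e^{x} e^{y} \sin{\left(x \right)} \cos{\left(x \right)}]:  B D^{2} - 12 = 0
  [e^{2 x} e^{2 y} \sin{\left(x \right)}, e^{2 x} e^{2 y} \cos{\left(x \right)}]:  B^{2} D - 18 = 0
  [e^{- y} \sin{\left(x \right)} \cos{\left(x \right)}]:  C D^{2} + 8 = 0
  [x y^{2} e^{x} e^{y}]:  A B - 3 = 0
  [x y^{4} e^{x} e^{y}, x^{2} y^{4} e^{x} e^{y}]:  A^{2} B - 3 = 0
  [y^{2} e^{x} e^{y} \sin{\left(x \right)}, x y^{2} e^{x} e^{y} \sin{\left(x \right)}, x y^{2} e^{x} e^{y} \cos{\left(x \right)}]:  A B D - 6 = 0
  [e^{x}]:  B C + 6 = 0
  [\sin^{2}{\left(x \right)}]:  D^{2} - 4 = 0
Solving: A = 1, B = 3, C = -2, D = 2.
Check against the point condition:
  u(0, 0) = 1  ⟹  B + C = 1  ✓
Hence u(x, y) = x y^{2} + 3 e^{x + y} + 2 \sin{\left(x \right)} - 2 e^{- y}.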